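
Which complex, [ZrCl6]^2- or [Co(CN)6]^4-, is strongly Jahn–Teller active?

[ZrCl6]^2-: Each chloride is −1; balancing the −2 overall charge requires Zr(IV). Zr sits in group 4, so the d-electron count is 4 − 4 = 0. The d⁰ configuration leaves the e_g set evenly filled (or empty) — no strong Jahn–Teller driving force.
[Co(CN)6]^4-: Each cyanide is −1; balancing the −4 overall charge requires Co(II). Co sits in group 9, so the d-electron count is 9 − 2 = 7. Cyanide is a strong-field ligand (high in the spectrochemical series) for a first-row metal, so the complex is low-spin. The t₂g⁶e_g¹ (low-spin) configuration has an unevenly filled e_g set; the Jahn–Teller theorem predicts a tetragonal distortion (typically axial elongation) to lift the degeneracy.

[Co(CN)6]^4-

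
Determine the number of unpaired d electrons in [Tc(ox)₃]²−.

Ligand charges: each oxalate is −2. With an overall charge of −2 the technetium centre must be in the +4 oxidation state.
Tc sits in group 7, so the d-electron count is 7 − 4 = 3.
Counting donor atoms: 3×oxalate (bidentate) → 6 donors. Coordination number = 6.
In an octahedral field the d³ configuration is t₂g³e_g⁰ (only one arrangement possible), giving 3 unpaired electrons.

3 unpaired electrons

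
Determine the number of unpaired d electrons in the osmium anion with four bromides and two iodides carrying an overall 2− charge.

Ligand charges: each bromide is −1; each iodide is −1. With an overall charge of −2 the osmium centre must be in the +4 oxidation state.
Osmium is a group-8 element; Os(IV) is therefore d⁴.
The spin state decides the count: a 5d ion has a large Δₒ and is invariably low-spin.
An octahedral low-spin d⁴ ion is t₂g⁴e_g⁰, giving 2 unpaired electrons.

2 unpaired electrons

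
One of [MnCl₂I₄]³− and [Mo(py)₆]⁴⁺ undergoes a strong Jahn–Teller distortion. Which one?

[MnCl₂I₄]³−

[MnCl₂I₄]³−: Ligand charges: each chloride is −1; each iodide is −1. With an overall charge of −3 the manganese centre must be in the +3 oxidation state. Mn sits in group 7, so the d-electron count is 7 − 3 = 4. Chloride and iodide are weak-field ligands for a first-row metal, so the complex is high-spin. The t₂g³e_g¹ (high-spin) configuration has an unevenly filled e_g set; the Jahn–Teller theorem predicts a tetragonal distortion (typically axial elongation) to lift the degeneracy.
[Mo(py)₆]⁴⁺: Pyridine is neutral; balancing the +4 overall charge requires Mo(IV). Mo sits in group 6, so the d-electron count is 6 − 4 = 2. The d² configuration leaves the e_g set evenly filled (or empty) — no strong Jahn–Teller driving force.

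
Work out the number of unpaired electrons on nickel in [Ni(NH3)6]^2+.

2

Summing ligand charges against the +2 overall charge gives an oxidation state of +2 for nickel.
Group 10 minus oxidation state 2 gives a d⁸ configuration.
In an octahedral field the d⁸ configuration is t₂g⁶e_g² (only one arrangement possible), giving 2 unpaired electrons.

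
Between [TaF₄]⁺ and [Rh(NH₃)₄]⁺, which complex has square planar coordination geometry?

[Rh(NH₃)₄]⁺

For [TaF₄]⁺: Each fluoride is −1; balancing the +1 overall charge requires Ta(V). Group 5 minus oxidation state 5 gives a d⁰ configuration. A d⁰ ion has no crystal-field stabilisation preference between square planar and tetrahedral, so four ligands adopt the sterically favoured tetrahedral geometry. → tetrahedral.
For [Rh(NH₃)₄]⁺: Ligand charges: ammonia is neutral. With an overall charge of +1 the rhodium centre must be in the +1 oxidation state. Group 9 minus oxidation state 1 gives a d⁸ configuration. A 4d d⁸ ion has a large crystal-field splitting; square planar leaves the high-energy d_{x²−y²} orbital empty and maximises CFSE. → square planar.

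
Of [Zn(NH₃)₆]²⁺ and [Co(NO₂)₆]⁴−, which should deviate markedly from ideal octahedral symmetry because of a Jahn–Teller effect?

[Zn(NH₃)₆]²⁺: Summing ligand charges against the +2 overall charge gives an oxidation state of +2 for zinc. Zn sits in group 12, so the d-electron count is 12 − 2 = 10. The d¹⁰ configuration leaves the e_g set evenly filled (or empty) — no strong Jahn–Teller driving force.
[Co(NO₂)₆]⁴−: Each nitro (N-bound nitrite) is −1; balancing the −4 overall charge requires Co(II). Group 9 minus oxidation state 2 gives a d⁷ configuration. Nitro (N-bound nitrite) is a strong-field ligand (high in the spectrochemical series) for a first-row metal, so the complex is low-spin. The t₂g⁶e_g¹ (low-spin) configuration has an unevenly filled e_g set; the Jahn–Teller theorem predicts a tetragonal distortion (typically axial elongation) to lift the degeneracy.

[Co(NO₂)₆]⁴−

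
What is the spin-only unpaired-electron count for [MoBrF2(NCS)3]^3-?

3 unpaired electrons

Summing ligand charges against the −3 overall charge gives an oxidation state of +3 for molybdenum.
Group 6 minus oxidation state 3 gives a d³ configuration.
In an octahedral field the d³ configuration is t₂g³e_g⁰ (only one arrangement possible), giving 3 unpaired electrons.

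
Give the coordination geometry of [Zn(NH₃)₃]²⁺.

trigonal planar

Ammonia is neutral; balancing the +2 overall charge requires Zn(II).
Zinc is a group-12 element; Zn(II) is therefore d¹⁰.
With 3 monodentate ligands the coordination number is 3.
Three ligands around a d¹⁰ centre minimise repulsion in a trigonal-planar arrangement.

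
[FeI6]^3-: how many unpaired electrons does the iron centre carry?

5 unpaired electrons

Ligand charges: each iodide is −1. With an overall charge of −3 the iron centre must be in the +3 oxidation state.
Iron is a group-8 element; Fe(III) is therefore d⁵.
The spin state decides the count: Iodide is a weak-field ligand for a first-row metal, so the complex is high-spin.
An octahedral high-spin d⁵ ion is t₂g³e_g², giving 5 unpaired electrons.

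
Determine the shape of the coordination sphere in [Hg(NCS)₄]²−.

Ligand charges: each isothiocyanate is −1. With an overall charge of −2 the mercury centre must be in the +2 oxidation state.
Group 12 minus oxidation state 2 gives a d¹⁰ configuration.
With 4 monodentate ligands the coordination number is 4.
A d¹⁰ ion has no crystal-field stabilisation preference between square planar and tetrahedral, so four ligands adopt the sterically favoured tetrahedral geometry.

tetrahedral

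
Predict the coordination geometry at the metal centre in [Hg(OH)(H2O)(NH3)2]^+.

Summing ligand charges against the +1 overall charge gives an oxidation state of +2 for mercury.
Mercury is a group-12 element; Hg(II) is therefore d¹⁰.
Coordination number: 4.
A d¹⁰ ion has no crystal-field stabilisation preference between square planar and tetrahedral, so four ligands adopt the sterically favoured tetrahedral geometry.

tetrahedral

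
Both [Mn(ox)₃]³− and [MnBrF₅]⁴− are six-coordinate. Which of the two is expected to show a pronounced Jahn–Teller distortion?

[Mn(ox)₃]³−

[Mn(ox)₃]³−: Summing ligand charges against the −3 overall charge gives an oxidation state of +3 for manganese. Group 7 minus oxidation state 3 gives a d⁴ configuration. Oxalate is a weak-field ligand for a first-row metal, so the complex is high-spin. The t₂g³e_g¹ (high-spin) configuration has an unevenly filled e_g set; the Jahn–Teller theorem predicts a tetragonal distortion (typically axial elongation) to lift the degeneracy.
[MnBrF₅]⁴−: Each bromide is −1; each fluoride is −1; balancing the −4 overall charge requires Mn(II). Group 7 minus oxidation state 2 gives a d⁵ configuration. Bromide and fluoride are weak-field ligands for a first-row metal, so the complex is high-spin. The d⁵ configuration leaves the e_g set evenly filled (or empty) — no strong Jahn–Teller driving force.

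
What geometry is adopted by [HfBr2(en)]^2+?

tetrahedral

Each bromide is −1; ethylenediamine is neutral; balancing the +2 overall charge requires Hf(IV).
Hafnium is a group-4 element; Hf(IV) is therefore d⁰.
Counting donor atoms: 2×bromide (monodentate) → 2 donors; 1×ethylenediamine (bidentate) → 2 donors. Coordination number = 4.
A d⁰ ion has no crystal-field stabilisation preference between square planar and tetrahedral, so four ligands adopt the sterically favoured tetrahedral geometry.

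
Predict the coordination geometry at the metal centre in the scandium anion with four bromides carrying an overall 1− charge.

tetrahedral

Ligand charges: each bromide is −1. With an overall charge of −1 the scandium centre must be in the +3 oxidation state.
Scandium is a group-3 element; Sc(III) is therefore d⁰.
With 4 monodentate ligands the coordination number is 4.
A d⁰ ion has no crystal-field stabilisation preference between square planar and tetrahedral, so four ligands adopt the sterically favoured tetrahedral geometry.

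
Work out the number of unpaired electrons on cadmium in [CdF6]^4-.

Each fluoride is −1; balancing the −4 overall charge requires Cd(II).
Cd sits in group 12, so the d-electron count is 12 − 2 = 10.
In an octahedral field the d¹⁰ configuration is t₂g⁶e_g⁴, giving 0 unpaired electrons.

0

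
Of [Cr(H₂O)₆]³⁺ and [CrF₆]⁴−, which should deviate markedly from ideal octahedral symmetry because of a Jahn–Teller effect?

[CrF₆]⁴−

[Cr(H₂O)₆]³⁺: Ligand charges: water is neutral. With an overall charge of +3 the chromium centre must be in the +3 oxidation state. Group 6 minus oxidation state 3 gives a d³ configuration. The d³ configuration leaves the e_g set evenly filled (or empty) — no strong Jahn–Teller driving force.
[CrF₆]⁴−: Ligand charges: each fluoride is −1. With an overall charge of −4 the chromium centre must be in the +2 oxidation state. Cr sits in group 6, so the d-electron count is 6 − 2 = 4. Fluoride is a weak-field ligand for a first-row metal, so the complex is high-spin. The t₂g³e_g¹ (high-spin) configuration has an unevenly filled e_g set; the Jahn–Teller theorem predicts a tetragonal distortion (typically axial elongation) to lift the degeneracy.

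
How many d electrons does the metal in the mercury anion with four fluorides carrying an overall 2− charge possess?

d10

Each fluoride is −1; balancing the −2 overall charge requires Hg(II).
Hg sits in group 12, so the d-electron count is 12 − 2 = 10.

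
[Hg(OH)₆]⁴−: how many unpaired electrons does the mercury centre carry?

0

Ligand charges: each hydroxide is −1. With an overall charge of −4 the mercury centre must be in the +2 oxidation state.
Mercury is a group-12 element; Hg(II) is therefore d¹⁰.
In an octahedral field the d¹⁰ configuration is t₂g⁶e_g⁴, giving 0 unpaired electrons.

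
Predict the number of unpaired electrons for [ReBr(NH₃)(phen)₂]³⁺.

3

Summing ligand charges against the +3 overall charge gives an oxidation state of +4 for rhenium.
Re sits in group 7, so the d-electron count is 7 − 4 = 3.
Counting donor atoms: 1×bromide (monodentate) → 1 donor; 1×ammonia (monodentate) → 1 donor; 2×1,10-phenanthroline (bidentate) → 4 donors. Coordination number = 6.
In an octahedral field the d³ configuration is t₂g³e_g⁰ (only one arrangement possible), giving 3 unpaired electrons.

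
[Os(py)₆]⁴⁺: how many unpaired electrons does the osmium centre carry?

Pyridine is neutral; balancing the +4 overall charge requires Os(IV).
Osmium is a group-8 element; Os(IV) is therefore d⁴.
The spin state decides the count: a 5d ion has a large Δₒ and is invariably low-spin.
An octahedral low-spin d⁴ ion is t₂g⁴e_g⁰, giving 2 unpaired electrons.

2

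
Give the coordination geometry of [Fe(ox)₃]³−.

Each oxalate is −2; balancing the −3 overall charge requires Fe(III).
Group 8 minus oxidation state 3 gives a d⁵ configuration.
Counting donor atoms: 3×oxalate (bidentate) → 6 donors. Coordination number = 6.
Six donors around a single metal centre give an octahedral coordination sphere.

octahedral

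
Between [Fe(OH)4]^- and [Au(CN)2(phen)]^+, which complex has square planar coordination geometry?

[Au(CN)2(phen)]^+

For [Fe(OH)4]^-: Each hydroxide is −1; balancing the −1 overall charge requires Fe(III). Iron is a group-8 element; Fe(III) is therefore d⁵. A high-spin d⁵ ion has zero CFSE in either geometry, so four ligands adopt the sterically favoured tetrahedral geometry. → tetrahedral.
For [Au(CN)2(phen)]^+: Ligand charges: each cyanide is −1; 1,10-phenanthroline is neutral. With an overall charge of +1 the gold centre must be in the +3 oxidation state. Gold is a group-11 element; Au(III) is therefore d⁸. A 5d d⁸ ion has a large crystal-field splitting; square planar leaves the high-energy d_{x²−y²} orbital empty and maximises CFSE. → square planar.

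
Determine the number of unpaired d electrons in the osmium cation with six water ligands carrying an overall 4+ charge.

2 unpaired electrons

Summing ligand charges against the +4 overall charge gives an oxidation state of +4 for osmium.
Osmium is a group-8 element; Os(IV) is therefore d⁴.
The spin state decides the count: a 5d ion has a large Δₒ and is invariably low-spin.
An octahedral low-spin d⁴ ion is t₂g⁴e_g⁰, giving 2 unpaired electrons.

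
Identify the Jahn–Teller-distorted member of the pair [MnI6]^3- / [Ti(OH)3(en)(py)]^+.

[MnI6]^3-

[MnI6]^3-: Each iodide is −1; balancing the −3 overall charge requires Mn(III). Manganese is a group-7 element; Mn(III) is therefore d⁴. Iodide is a weak-field ligand for a first-row metal, so the complex is high-spin. The t₂g³e_g¹ (high-spin) configuration has an unevenly filled e_g set; the Jahn–Teller theorem predicts a tetragonal distortion (typically axial elongation) to lift the degeneracy.
[Ti(OH)3(en)(py)]^+: Each hydroxide is −1; ethylenediamine is neutral; pyridine is neutral; balancing the +1 overall charge requires Ti(IV). Ti sits in group 4, so the d-electron count is 4 − 4 = 0. The d⁰ configuration leaves the e_g set evenly filled (or empty) — no strong Jahn–Teller driving force.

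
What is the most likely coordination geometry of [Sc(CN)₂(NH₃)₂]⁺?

tetrahedral

Each cyanide is −1; ammonia is neutral; balancing the +1 overall charge requires Sc(III).
Group 3 minus oxidation state 3 gives a d⁰ configuration.
With 4 monodentate ligands the coordination number is 4.
A d⁰ ion has no crystal-field stabilisation preference between square planar and tetrahedral, so four ligands adopt the sterically favoured tetrahedral geometry.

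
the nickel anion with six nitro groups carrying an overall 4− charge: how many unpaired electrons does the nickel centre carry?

2

Ligand charges: each nitro (N-bound nitrite) is −1. With an overall charge of −4 the nickel centre must be in the +2 oxidation state.
Group 10 minus oxidation state 2 gives a d⁸ configuration.
In an octahedral field the d⁸ configuration is t₂g⁶e_g² (only one arrangement possible), giving 2 unpaired electrons.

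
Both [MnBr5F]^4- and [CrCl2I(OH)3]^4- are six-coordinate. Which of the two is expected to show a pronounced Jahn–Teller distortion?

[CrCl2I(OH)3]^4-

[MnBr5F]^4-: Each bromide is −1; each fluoride is −1; balancing the −4 overall charge requires Mn(II). Manganese is a group-7 element; Mn(II) is therefore d⁵. Bromide and fluoride are weak-field ligands for a first-row metal, so the complex is high-spin. The d⁵ configuration leaves the e_g set evenly filled (or empty) — no strong Jahn–Teller driving force.
[CrCl2I(OH)3]^4-: Each chloride is −1; each iodide is −1; each hydroxide is −1; balancing the −4 overall charge requires Cr(II). Chromium is a group-6 element; Cr(II) is therefore d⁴. Chloride, hydroxide, and iodide are weak-field ligands for a first-row metal, so the complex is high-spin. The t₂g³e_g¹ (high-spin) configuration has an unevenly filled e_g set; the Jahn–Teller theorem predicts a tetragonal distortion (typically axial elongation) to lift the degeneracy.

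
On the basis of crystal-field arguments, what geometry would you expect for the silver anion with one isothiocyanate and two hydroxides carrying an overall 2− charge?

Ligand charges: each isothiocyanate is −1; each hydroxide is −1. With an overall charge of −2 the silver centre must be in the +1 oxidation state.
Ag sits in group 11, so the d-electron count is 11 − 1 = 10.
Coordination number: 3.
Three ligands around a d¹⁰ centre minimise repulsion in a trigonal-planar arrangement.

trigonal planar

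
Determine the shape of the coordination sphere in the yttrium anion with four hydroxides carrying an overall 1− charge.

Summing ligand charges against the −1 overall charge gives an oxidation state of +3 for yttrium.
Group 3 minus oxidation state 3 gives a d⁰ configuration.
Coordination number: 4.
A d⁰ ion has no crystal-field stabilisation preference between square planar and tetrahedral, so four ligands adopt the sterically favoured tetrahedral geometry.

tetrahedral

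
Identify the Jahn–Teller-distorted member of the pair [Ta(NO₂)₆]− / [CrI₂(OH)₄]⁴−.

[CrI₂(OH)₄]⁴−

[Ta(NO₂)₆]−: Ligand charges: each nitro (N-bound nitrite) is −1. With an overall charge of −1 the tantalum centre must be in the +5 oxidation state. Tantalum is a group-5 element; Ta(V) is therefore d⁰. The d⁰ configuration leaves the e_g set evenly filled (or empty) — no strong Jahn–Teller driving force.
[CrI₂(OH)₄]⁴−: Each iodide is −1; each hydroxide is −1; balancing the −4 overall charge requires Cr(II). Cr sits in group 6, so the d-electron count is 6 − 2 = 4. Hydroxide and iodide are weak-field ligands for a first-row metal, so the complex is high-spin. The t₂g³e_g¹ (high-spin) configuration has an unevenly filled e_g set; the Jahn–Teller theorem predicts a tetragonal distortion (typically axial elongation) to lift the degeneracy.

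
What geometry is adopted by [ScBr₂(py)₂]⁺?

tetrahedral

Ligand charges: each bromide is −1; pyridine is neutral. With an overall charge of +1 the scandium centre must be in the +3 oxidation state.
Group 3 minus oxidation state 3 gives a d⁰ configuration.
With 4 monodentate ligands the coordination number is 4.
A d⁰ ion has no crystal-field stabilisation preference between square planar and tetrahedral, so four ligands adopt the sterically favoured tetrahedral geometry.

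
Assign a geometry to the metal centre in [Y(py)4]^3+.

Summing ligand charges against the +3 overall charge gives an oxidation state of +3 for yttrium.
Yttrium is a group-3 element; Y(III) is therefore d⁰.
Coordination number: 4.
A d⁰ ion has no crystal-field stabilisation preference between square planar and tetrahedral, so four ligands adopt the sterically favoured tetrahedral geometry.

tetrahedral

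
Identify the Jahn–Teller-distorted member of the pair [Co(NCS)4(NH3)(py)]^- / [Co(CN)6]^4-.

[Co(CN)6]^4-

[Co(NCS)4(NH3)(py)]^-: Each isothiocyanate is −1; ammonia is neutral; pyridine is neutral; balancing the −1 overall charge requires Co(III). Co sits in group 9, so the d-electron count is 9 − 3 = 6. Co(III) has an exceptionally large octahedral splitting and is low-spin with essentially every ligand except fluoride. The d⁶ configuration leaves the e_g set evenly filled (or empty) — no strong Jahn–Teller driving force.
[Co(CN)6]^4-: Summing ligand charges against the −4 overall charge gives an oxidation state of +2 for cobalt. Co sits in group 9, so the d-electron count is 9 − 2 = 7. Cyanide is a strong-field ligand (high in the spectrochemical series) for a first-row metal, so the complex is low-spin. The t₂g⁶e_g¹ (low-spin) configuration has an unevenly filled e_g set; the Jahn–Teller theorem predicts a tetragonal distortion (typically axial elongation) to lift the degeneracy.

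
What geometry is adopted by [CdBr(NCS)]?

Ligand charges: each bromide is −1; each isothiocyanate is −1. With an overall charge of 0 the cadmium centre must be in the +2 oxidation state.
Cd sits in group 12, so the d-electron count is 12 − 2 = 10.
With 2 monodentate ligands the coordination number is 2.
A d¹⁰ ion with only two ligands adopts a linear arrangement (sp hybridisation; no CFSE preference).

linear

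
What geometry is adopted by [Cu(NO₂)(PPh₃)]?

Summing ligand charges against the 0 overall charge gives an oxidation state of +1 for copper.
Group 11 minus oxidation state 1 gives a d¹⁰ configuration.
With 2 monodentate ligands the coordination number is 2.
A d¹⁰ ion with only two ligands adopts a linear arrangement (sp hybridisation; no CFSE preference).

linear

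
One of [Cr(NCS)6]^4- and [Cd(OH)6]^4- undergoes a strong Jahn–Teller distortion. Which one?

[Cr(NCS)6]^4-

[Cr(NCS)6]^4-: Each isothiocyanate is −1; balancing the −4 overall charge requires Cr(II). Chromium is a group-6 element; Cr(II) is therefore d⁴. Isothiocyanate is a weak-field ligand for a first-row metal, so the complex is high-spin. The t₂g³e_g¹ (high-spin) configuration has an unevenly filled e_g set; the Jahn–Teller theorem predicts a tetragonal distortion (typically axial elongation) to lift the degeneracy.
[Cd(OH)6]^4-: Each hydroxide is −1; balancing the −4 overall charge requires Cd(II). Group 12 minus oxidation state 2 gives a d¹⁰ configuration. The d¹⁰ configuration leaves the e_g set evenly filled (or empty) — no strong Jahn–Teller driving force.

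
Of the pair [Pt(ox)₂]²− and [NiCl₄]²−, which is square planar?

For [Pt(ox)₂]²−: Ligand charges: each oxalate is −2. With an overall charge of −2 the platinum centre must be in the +2 oxidation state. Pt sits in group 10, so the d-electron count is 10 − 2 = 8. A 5d d⁸ ion has a large crystal-field splitting; square planar leaves the high-energy d_{x²−y²} orbital empty and maximises CFSE. → square planar.
For [NiCl₄]²−: Ligand charges: each chloride is −1. With an overall charge of −2 the nickel centre must be in the +2 oxidation state. Ni sits in group 10, so the d-electron count is 10 − 2 = 8. Chloride is a weak-field ligand. With weak-field ligands the CFSE gain from square planar is small, so a 3d d⁸ ion takes the sterically preferred tetrahedral geometry. → tetrahedral.

[Pt(ox)₂]²−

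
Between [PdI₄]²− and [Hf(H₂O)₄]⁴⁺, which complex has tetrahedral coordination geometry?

[Hf(H₂O)₄]⁴⁺

For [PdI₄]²−: Each iodide is −1; balancing the −2 overall charge requires Pd(II). Pd sits in group 10, so the d-electron count is 10 − 2 = 8. A 4d d⁸ ion has a large crystal-field splitting; square planar leaves the high-energy d_{x²−y²} orbital empty and maximises CFSE. → square planar.
For [Hf(H₂O)₄]⁴⁺: Summing ligand charges against the +4 overall charge gives an oxidation state of +4 for hafnium. Hafnium is a group-4 element; Hf(IV) is therefore d⁰. A d⁰ ion has no crystal-field stabilisation preference between square planar and tetrahedral, so four ligands adopt the sterically favoured tetrahedral geometry. → tetrahedral.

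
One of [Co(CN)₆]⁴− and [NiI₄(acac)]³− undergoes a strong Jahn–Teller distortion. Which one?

[Co(CN)₆]⁴−

[Co(CN)₆]⁴−: Summing ligand charges against the −4 overall charge gives an oxidation state of +2 for cobalt. Cobalt is a group-9 element; Co(II) is therefore d⁷. Cyanide is a strong-field ligand (high in the spectrochemical series) for a first-row metal, so the complex is low-spin. The t₂g⁶e_g¹ (low-spin) configuration has an unevenly filled e_g set; the Jahn–Teller theorem predicts a tetragonal distortion (typically axial elongation) to lift the degeneracy.
[NiI₄(acac)]³−: Each iodide is −1; each acetylacetonate is −1; balancing the −3 overall charge requires Ni(II). Group 10 minus oxidation state 2 gives a d⁸ configuration. The d⁸ configuration leaves the e_g set evenly filled (or empty) — no strong Jahn–Teller driving force.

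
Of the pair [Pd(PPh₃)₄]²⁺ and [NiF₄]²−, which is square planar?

For [Pd(PPh₃)₄]²⁺: Summing ligand charges against the +2 overall charge gives an oxidation state of +2 for palladium. Group 10 minus oxidation state 2 gives a d⁸ configuration. A 4d d⁸ ion has a large crystal-field splitting; square planar leaves the high-energy d_{x²−y²} orbital empty and maximises CFSE. → square planar.
For [NiF₄]²−: Summing ligand charges against the −2 overall charge gives an oxidation state of +2 for nickel. Nickel is a group-10 element; Ni(II) is therefore d⁸. Fluoride is a weak-field ligand. With weak-field ligands the CFSE gain from square planar is small, so a 3d d⁸ ion takes the sterically preferred tetrahedral geometry. → tetrahedral.

[Pd(PPh₃)₄]²⁺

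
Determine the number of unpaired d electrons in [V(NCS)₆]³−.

Summing ligand charges against the −3 overall charge gives an oxidation state of +3 for vanadium.
V sits in group 5, so the d-electron count is 5 − 3 = 2.
In an octahedral field the d² configuration is t₂g²e_g⁰ (only one arrangement possible), giving 2 unpaired electrons.

2 unpaired electrons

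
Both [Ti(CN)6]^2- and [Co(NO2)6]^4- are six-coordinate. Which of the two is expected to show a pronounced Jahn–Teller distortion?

[Co(NO2)6]^4-

[Ti(CN)6]^2-: Each cyanide is −1; balancing the −2 overall charge requires Ti(IV). Ti sits in group 4, so the d-electron count is 4 − 4 = 0. The d⁰ configuration leaves the e_g set evenly filled (or empty) — no strong Jahn–Teller driving force.
[Co(NO2)6]^4-: Ligand charges: each nitro (N-bound nitrite) is −1. With an overall charge of −4 the cobalt centre must be in the +2 oxidation state. Group 9 minus oxidation state 2 gives a d⁷ configuration. Nitro (N-bound nitrite) is a strong-field ligand (high in the spectrochemical series) for a first-row metal, so the complex is low-spin. The t₂g⁶e_g¹ (low-spin) configuration has an unevenly filled e_g set; the Jahn–Teller theorem predicts a tetragonal distortion (typically axial elongation) to lift the degeneracy.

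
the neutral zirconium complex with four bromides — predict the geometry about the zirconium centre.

tetrahedral

Ligand charges: each bromide is −1. With an overall charge of 0 the zirconium centre must be in the +4 oxidation state.
Group 4 minus oxidation state 4 gives a d⁰ configuration.
With 4 monodentate ligands the coordination number is 4.
A d⁰ ion has no crystal-field stabilisation preference between square planar and tetrahedral, so four ligands adopt the sterically favoured tetrahedral geometry.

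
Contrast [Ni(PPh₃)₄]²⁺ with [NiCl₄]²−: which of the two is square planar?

For [Ni(PPh₃)₄]²⁺: Triphenylphosphine is neutral; balancing the +2 overall charge requires Ni(II). Group 10 minus oxidation state 2 gives a d⁸ configuration. Triphenylphosphine is a strong-field ligand (high in the spectrochemical series). A 3d d⁸ ion with strong-field ligands gains enough CFSE to favour square planar over tetrahedral. → square planar.
For [NiCl₄]²−: Ligand charges: each chloride is −1. With an overall charge of −2 the nickel centre must be in the +2 oxidation state. Group 10 minus oxidation state 2 gives a d⁸ configuration. Chloride is a weak-field ligand. With weak-field ligands the CFSE gain from square planar is small, so a 3d d⁸ ion takes the sterically preferred tetrahedral geometry. → tetrahedral.

[Ni(PPh₃)₄]²⁺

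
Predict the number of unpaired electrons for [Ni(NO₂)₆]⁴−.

Summing ligand charges against the −4 overall charge gives an oxidation state of +2 for nickel.
Nickel is a group-10 element; Ni(II) is therefore d⁸.
In an octahedral field the d⁸ configuration is t₂g⁶e_g² (only one arrangement possible), giving 2 unpaired electrons.

2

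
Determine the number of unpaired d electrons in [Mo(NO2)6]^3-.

3

Summing ligand charges against the −3 overall charge gives an oxidation state of +3 for molybdenum.
Group 6 minus oxidation state 3 gives a d³ configuration.
In an octahedral field the d³ configuration is t₂g³e_g⁰ (only one arrangement possible), giving 3 unpaired electrons.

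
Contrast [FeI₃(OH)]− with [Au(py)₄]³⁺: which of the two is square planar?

[Au(py)₄]³⁺

For [FeI₃(OH)]−: Summing ligand charges against the −1 overall charge gives an oxidation state of +3 for iron. Group 8 minus oxidation state 3 gives a d⁵ configuration. A high-spin d⁵ ion has zero CFSE in either geometry, so four ligands adopt the sterically favoured tetrahedral geometry. → tetrahedral.
For [Au(py)₄]³⁺: Ligand charges: pyridine is neutral. With an overall charge of +3 the gold centre must be in the +3 oxidation state. Au sits in group 11, so the d-electron count is 11 − 3 = 8. A 5d d⁸ ion has a large crystal-field splitting; square planar leaves the high-energy d_{x²−y²} orbital empty and maximises CFSE. → square planar.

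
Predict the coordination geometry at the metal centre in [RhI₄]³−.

Each iodide is −1; balancing the −3 overall charge requires Rh(I).
Rh sits in group 9, so the d-electron count is 9 − 1 = 8.
With 4 monodentate ligands the coordination number is 4.
A 4d d⁸ ion has a large crystal-field splitting; square planar leaves the high-energy d_{x²−y²} orbital empty and maximises CFSE.

square planar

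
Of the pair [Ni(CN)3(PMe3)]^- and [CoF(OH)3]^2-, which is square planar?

[Ni(CN)3(PMe3)]^-

For [Ni(CN)3(PMe3)]^-: Each cyanide is −1; trimethylphosphine is neutral; balancing the −1 overall charge requires Ni(II). Group 10 minus oxidation state 2 gives a d⁸ configuration. Cyanide and trimethylphosphine are strong-field ligands (high in the spectrochemical series). A 3d d⁸ ion with strong-field ligands gains enough CFSE to favour square planar over tetrahedral. → square planar.
For [CoF(OH)3]^2-: Summing ligand charges against the −2 overall charge gives an oxidation state of +2 for cobalt. Cobalt is a group-9 element; Co(II) is therefore d⁷. For a high-spin 3d d⁷ ion with weak-field ligands the small Δₜ gives little square-planar CFSE advantage, so four ligands adopt the sterically favoured tetrahedral geometry. → tetrahedral.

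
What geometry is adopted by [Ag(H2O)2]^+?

Summing ligand charges against the +1 overall charge gives an oxidation state of +1 for silver.
Group 11 minus oxidation state 1 gives a d¹⁰ configuration.
With 2 monodentate ligands the coordination number is 2.
A d¹⁰ ion with only two ligands adopts a linear arrangement (sp hybridisation; no CFSE preference).

linear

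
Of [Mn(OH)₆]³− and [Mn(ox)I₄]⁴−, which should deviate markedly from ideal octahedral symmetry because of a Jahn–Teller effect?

[Mn(OH)₆]³−: Each hydroxide is −1; balancing the −3 overall charge requires Mn(III). Manganese is a group-7 element; Mn(III) is therefore d⁴. Hydroxide is a weak-field ligand for a first-row metal, so the complex is high-spin. The t₂g³e_g¹ (high-spin) configuration has an unevenly filled e_g set; the Jahn–Teller theorem predicts a tetragonal distortion (typically axial elongation) to lift the degeneracy.
[Mn(ox)I₄]⁴−: Ligand charges: each oxalate is −2; each iodide is −1. With an overall charge of −4 the manganese centre must be in the +2 oxidation state. Group 7 minus oxidation state 2 gives a d⁵ configuration. Iodide and oxalate are weak-field ligands for a first-row metal, so the complex is high-spin. The d⁵ configuration leaves the e_g set evenly filled (or empty) — no strong Jahn–Teller driving force.

[Mn(OH)₆]³−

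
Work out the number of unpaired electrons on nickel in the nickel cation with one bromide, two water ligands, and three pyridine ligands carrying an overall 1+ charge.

Ligand charges: each bromide is −1; water is neutral; pyridine is neutral. With an overall charge of +1 the nickel centre must be in the +2 oxidation state.
Group 10 minus oxidation state 2 gives a d⁸ configuration.
In an octahedral field the d⁸ configuration is t₂g⁶e_g² (only one arrangement possible), giving 2 unpaired electrons.

2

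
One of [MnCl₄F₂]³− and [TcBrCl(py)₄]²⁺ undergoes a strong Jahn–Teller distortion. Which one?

[MnCl₄F₂]³−

[MnCl₄F₂]³−: Each chloride is −1; each fluoride is −1; balancing the −3 overall charge requires Mn(III). Group 7 minus oxidation state 3 gives a d⁴ configuration. Chloride and fluoride are weak-field ligands for a first-row metal, so the complex is high-spin. The t₂g³e_g¹ (high-spin) configuration has an unevenly filled e_g set; the Jahn–Teller theorem predicts a tetragonal distortion (typically axial elongation) to lift the degeneracy.
[TcBrCl(py)₄]²⁺: Each bromide is −1; each chloride is −1; pyridine is neutral; balancing the +2 overall charge requires Tc(IV). Group 7 minus oxidation state 4 gives a d³ configuration. The d³ configuration leaves the e_g set evenly filled (or empty) — no strong Jahn–Teller driving force.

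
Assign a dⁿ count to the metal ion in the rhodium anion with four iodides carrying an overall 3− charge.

d8

Summing ligand charges against the −3 overall charge gives an oxidation state of +1 for rhodium.
Rh sits in group 9, so the d-electron count is 9 − 1 = 8.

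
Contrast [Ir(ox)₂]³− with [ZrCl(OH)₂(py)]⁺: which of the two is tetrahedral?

For [Ir(ox)₂]³−: Ligand charges: each oxalate is −2. With an overall charge of −3 the iridium centre must be in the +1 oxidation state. Group 9 minus oxidation state 1 gives a d⁸ configuration. A 5d d⁸ ion has a large crystal-field splitting; square planar leaves the high-energy d_{x²−y²} orbital empty and maximises CFSE. → square planar.
For [ZrCl(OH)₂(py)]⁺: Summing ligand charges against the +1 overall charge gives an oxidation state of +4 for zirconium. Group 4 minus oxidation state 4 gives a d⁰ configuration. A d⁰ ion has no crystal-field stabilisation preference between square planar and tetrahedral, so four ligands adopt the sterically favoured tetrahedral geometry. → tetrahedral.

[ZrCl(OH)₂(py)]⁺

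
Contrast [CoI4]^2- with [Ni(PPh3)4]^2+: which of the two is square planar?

[Ni(PPh3)4]^2+

For [CoI4]^2-: Summing ligand charges against the −2 overall charge gives an oxidation state of +2 for cobalt. Cobalt is a group-9 element; Co(II) is therefore d⁷. For a high-spin 3d d⁷ ion with weak-field ligands the small Δₜ gives little square-planar CFSE advantage, so four ligands adopt the sterically favoured tetrahedral geometry. → tetrahedral.
For [Ni(PPh3)4]^2+: Summing ligand charges against the +2 overall charge gives an oxidation state of +2 for nickel. Nickel is a group-10 element; Ni(II) is therefore d⁸. Triphenylphosphine is a strong-field ligand (high in the spectrochemical series). A 3d d⁸ ion with strong-field ligands gains enough CFSE to favour square planar over tetrahedral. → square planar.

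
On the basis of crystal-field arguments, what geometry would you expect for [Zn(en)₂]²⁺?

tetrahedral

Summing ligand charges against the +2 overall charge gives an oxidation state of +2 for zinc.
Group 12 minus oxidation state 2 gives a d¹⁰ configuration.
Counting donor atoms: 2×ethylenediamine (bidentate) → 4 donors. Coordination number = 4.
A d¹⁰ ion has no crystal-field stabilisation preference between square planar and tetrahedral, so four ligands adopt the sterically favoured tetrahedral geometry.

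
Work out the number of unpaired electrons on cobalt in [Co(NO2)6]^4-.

Each nitro (N-bound nitrite) is −1; balancing the −4 overall charge requires Co(II).
Cobalt is a group-9 element; Co(II) is therefore d⁷.
The spin state decides the count: Nitro (N-bound nitrite) is a strong-field ligand (high in the spectrochemical series) for a first-row metal, so the complex is low-spin.
An octahedral low-spin d⁷ ion is t₂g⁶e_g¹, giving 1 unpaired electron.

1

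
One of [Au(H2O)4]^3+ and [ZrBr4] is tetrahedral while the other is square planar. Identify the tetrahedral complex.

[ZrBr4]

For [Au(H2O)4]^3+: Ligand charges: water is neutral. With an overall charge of +3 the gold centre must be in the +3 oxidation state. Group 11 minus oxidation state 3 gives a d⁸ configuration. A 5d d⁸ ion has a large crystal-field splitting; square planar leaves the high-energy d_{x²−y²} orbital empty and maximises CFSE. → square planar.
For [ZrBr4]: Each bromide is −1; balancing the 0 overall charge requires Zr(IV). Zr sits in group 4, so the d-electron count is 4 − 4 = 0. A d⁰ ion has no crystal-field stabilisation preference between square planar and tetrahedral, so four ligands adopt the sterically favoured tetrahedral geometry. → tetrahedral.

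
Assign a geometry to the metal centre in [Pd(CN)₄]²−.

square planar

Ligand charges: each cyanide is −1. With an overall charge of −2 the palladium centre must be in the +2 oxidation state.
Palladium is a group-10 element; Pd(II) is therefore d⁸.
With 4 monodentate ligands the coordination number is 4.
A 4d d⁸ ion has a large crystal-field splitting; square planar leaves the high-energy d_{x²−y²} orbital empty and maximises CFSE.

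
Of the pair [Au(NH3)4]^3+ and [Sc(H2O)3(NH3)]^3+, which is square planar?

[Au(NH3)4]^3+

For [Au(NH3)4]^3+: Ammonia is neutral; balancing the +3 overall charge requires Au(III). Gold is a group-11 element; Au(III) is therefore d⁸. A 5d d⁸ ion has a large crystal-field splitting; square planar leaves the high-energy d_{x²−y²} orbital empty and maximises CFSE. → square planar.
For [Sc(H2O)3(NH3)]^3+: Summing ligand charges against the +3 overall charge gives an oxidation state of +3 for scandium. Group 3 minus oxidation state 3 gives a d⁰ configuration. A d⁰ ion has no crystal-field stabilisation preference between square planar and tetrahedral, so four ligands adopt the sterically favoured tetrahedral geometry. → tetrahedral.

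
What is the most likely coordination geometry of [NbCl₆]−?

octahedral

Each chloride is −1; balancing the −1 overall charge requires Nb(V).
Nb sits in group 5, so the d-electron count is 5 − 5 = 0.
With 6 monodentate ligands the coordination number is 6.
Six donors around a single metal centre give an octahedral coordination sphere.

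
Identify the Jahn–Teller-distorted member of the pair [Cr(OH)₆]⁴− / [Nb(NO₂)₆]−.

[Cr(OH)₆]⁴−

[Cr(OH)₆]⁴−: Each hydroxide is −1; balancing the −4 overall charge requires Cr(II). Group 6 minus oxidation state 2 gives a d⁴ configuration. Hydroxide is a weak-field ligand for a first-row metal, so the complex is high-spin. The t₂g³e_g¹ (high-spin) configuration has an unevenly filled e_g set; the Jahn–Teller theorem predicts a tetragonal distortion (typically axial elongation) to lift the degeneracy.
[Nb(NO₂)₆]−: Ligand charges: each nitro (N-bound nitrite) is −1. With an overall charge of −1 the niobium centre must be in the +5 oxidation state. Niobium is a group-5 element; Nb(V) is therefore d⁰. The d⁰ configuration leaves the e_g set evenly filled (or empty) — no strong Jahn–Teller driving force.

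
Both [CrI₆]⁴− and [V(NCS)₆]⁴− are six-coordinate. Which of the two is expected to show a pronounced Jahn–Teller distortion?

[CrI₆]⁴−

[CrI₆]⁴−: Ligand charges: each iodide is −1. With an overall charge of −4 the chromium centre must be in the +2 oxidation state. Chromium is a group-6 element; Cr(II) is therefore d⁴. Iodide is a weak-field ligand for a first-row metal, so the complex is high-spin. The t₂g³e_g¹ (high-spin) configuration has an unevenly filled e_g set; the Jahn–Teller theorem predicts a tetragonal distortion (typically axial elongation) to lift the degeneracy.
[V(NCS)₆]⁴−: Summing ligand charges against the −4 overall charge gives an oxidation state of +2 for vanadium. V sits in group 5, so the d-electron count is 5 − 2 = 3. The d³ configuration leaves the e_g set evenly filled (or empty) — no strong Jahn–Teller driving force.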